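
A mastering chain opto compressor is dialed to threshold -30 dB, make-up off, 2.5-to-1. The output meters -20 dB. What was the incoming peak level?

-5 dB

That's 10 dB above the -30 dB threshold.
Undo the ratio: input overshoot = 10 × 2.5 = 25 dB, giving input = -5 dB.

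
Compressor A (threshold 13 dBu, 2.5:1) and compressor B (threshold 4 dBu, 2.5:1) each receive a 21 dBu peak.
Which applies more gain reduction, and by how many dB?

A: 8 dB over, compressed to 3.2 dB over, so 4.8 dB of GR.
B: 17 dB over, compressed to 6.8 dB over, so 10.2 dB of GR.
B applies 5.4 dB more gain reduction.

B, by 5.4 dB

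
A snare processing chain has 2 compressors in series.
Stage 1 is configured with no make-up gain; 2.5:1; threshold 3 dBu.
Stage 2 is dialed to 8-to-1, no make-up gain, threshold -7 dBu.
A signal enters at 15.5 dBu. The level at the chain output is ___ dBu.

Stage 1: 15.5 dBu is 12.5 dB over 3 dBu; at 2.5:1 that becomes 5 dB over, giving 8 dBu.
Stage 2: overshoot 15 dB → 15/8 = 1.875 dB → -5.125 dBu.

-5.125 dBu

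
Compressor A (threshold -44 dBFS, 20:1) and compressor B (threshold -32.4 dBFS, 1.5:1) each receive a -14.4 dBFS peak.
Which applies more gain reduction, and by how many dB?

A: GR = 29.6 − 29.6/20 = 28.12 dB.
B: GR = 18 − 18/1.5 = 6 dB.
A reduces 22.12 dB more.

A, by 22.12 dB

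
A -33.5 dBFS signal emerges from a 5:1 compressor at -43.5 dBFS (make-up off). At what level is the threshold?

-46 dBFS

Input is 12.5 dB above T (since output overshoot × R = input overshoot: (-43.5 − T)·5 = -33.5 − T gives T = -46 dBFS).
Check: -46 + (-33.5 − (-46))/5 = -46 + 2.5 = -43.5 dBFS. ✓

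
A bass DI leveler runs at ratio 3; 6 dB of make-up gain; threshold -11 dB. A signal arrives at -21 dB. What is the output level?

-15 dB

-21 dB is 10 dB below the -11 dB threshold, so no gain reduction is applied.
Make-up gain adds 6 dB: -21 + 6 = -15 dB.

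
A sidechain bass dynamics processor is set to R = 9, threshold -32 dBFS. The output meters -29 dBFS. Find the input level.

The compressed level sits -29 − (-32) = 3 dB over threshold.
Undo the ratio: input overshoot = 3 × 9 = 27 dB, giving input = -5 dBFS.

-5 dBFS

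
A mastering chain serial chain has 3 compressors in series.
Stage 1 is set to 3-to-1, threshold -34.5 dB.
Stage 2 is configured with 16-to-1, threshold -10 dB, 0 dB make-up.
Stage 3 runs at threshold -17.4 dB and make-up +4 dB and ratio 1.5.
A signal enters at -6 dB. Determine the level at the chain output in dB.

-21 dB

Stage 1: -6 dB is 28.5 dB over -34.5 dB; at 3:1 that becomes 9.5 dB over, giving -25 dB.
Stage 2: below threshold (-25 ≤ -10); passes unchanged; output -25 dB.
Stage 3: below threshold (-25 ≤ -17.4); passes unchanged; make-up brings it to -21 dB.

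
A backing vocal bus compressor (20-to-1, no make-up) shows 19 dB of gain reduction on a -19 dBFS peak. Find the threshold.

Gain reduction = -19 − (-38) = 19 dB; output overshoot = GR / (R − 1) = 19 / 19 = 1 dB.
Threshold = output − output overshoot = -38 − 1 = -39 dBFS.

-39 dBFS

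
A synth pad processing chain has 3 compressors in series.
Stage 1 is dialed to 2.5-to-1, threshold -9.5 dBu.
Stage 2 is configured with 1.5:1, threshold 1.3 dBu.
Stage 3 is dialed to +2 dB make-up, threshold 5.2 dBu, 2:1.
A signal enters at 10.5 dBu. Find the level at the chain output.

Stage 1: 10.5 dBu is 20 dB over -9.5 dBu; at 2.5:1 that becomes 8 dB over, giving -1.5 dBu.
Stage 2: -1.5 dBu ≤ 1.3 dBu, so stage 2 doesn't engage; output -1.5 dBu.
Stage 3: -1.5 dBu is at or below the 5.2 dBu threshold — no compression; make-up brings it to 0.5 dBu.

0.5 dBu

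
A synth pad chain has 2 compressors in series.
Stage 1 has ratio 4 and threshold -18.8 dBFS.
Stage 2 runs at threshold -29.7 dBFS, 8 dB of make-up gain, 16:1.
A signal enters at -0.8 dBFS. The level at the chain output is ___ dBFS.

Stage 1: 18 dB above -18.8 dBFS, reduced 4:1 to 4.5 dB above → -14.3 dBFS.
Stage 2: 15.4 dB above -29.7 dBFS, reduced 16:1 to 0.9625 dB above → -28.7375 dBFS; +8 dB make-up → -20.7375 dBFS.

-20.7375 dBFS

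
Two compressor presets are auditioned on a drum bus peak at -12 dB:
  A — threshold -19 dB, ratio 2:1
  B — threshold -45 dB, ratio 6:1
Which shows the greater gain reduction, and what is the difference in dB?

A: 7 dB over, compressed to 3.5 dB over, so 3.5 dB of GR.
B: 33 dB over, compressed to 5.5 dB over, so 27.5 dB of GR.
B applies 24 dB more gain reduction.

B, by 24 dB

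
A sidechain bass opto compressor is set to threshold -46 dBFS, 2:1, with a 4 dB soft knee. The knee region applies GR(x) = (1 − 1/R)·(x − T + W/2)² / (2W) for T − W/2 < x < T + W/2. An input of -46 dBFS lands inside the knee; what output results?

-46.25 dBFS

x − T + W/2 = -46 − (-46) + 2 = 2.
GR = (1 − 1/2) × 2² / 8 = 0.5 × 4 / 8 = 0.25 dB.
Output = -46 − 0.25 = -46.25 dBFS.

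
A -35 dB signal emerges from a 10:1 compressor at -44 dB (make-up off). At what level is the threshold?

-45 dB

Let T be the threshold. Output overshoot = (input overshoot)/R, so -44 − T = (-35 − T)/10.
10·(-44 − T) = -35 − T → 9·T = -440 − (-35) = -405.
T = -405/9 = -45 dB.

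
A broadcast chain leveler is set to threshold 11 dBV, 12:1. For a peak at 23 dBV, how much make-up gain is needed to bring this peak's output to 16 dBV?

Overshoot 12 dB → 12/12 = 1 dB after compression, so the compressed level is 11 + 1 = 12 dBV.
Make-up = target − compressed = 16 − 12 = 4 dB.

4 dB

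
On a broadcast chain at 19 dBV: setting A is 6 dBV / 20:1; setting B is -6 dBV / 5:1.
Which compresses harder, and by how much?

B, by 7.65 dB

A: 13 dB over, compressed to 0.65 dB over, so 12.35 dB of GR.
B: 25 dB over, compressed to 5 dB over, so 20 dB of GR.
B applies 7.65 dB more gain reduction.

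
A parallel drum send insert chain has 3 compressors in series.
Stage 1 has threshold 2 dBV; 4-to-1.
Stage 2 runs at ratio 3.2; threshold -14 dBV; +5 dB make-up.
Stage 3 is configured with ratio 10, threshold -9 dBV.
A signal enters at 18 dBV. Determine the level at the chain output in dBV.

-8.375 dBV

Stage 1: 16 dB above 2 dBV, reduced 4:1 to 4 dB above → 6 dBV.
Stage 2: overshoot 20 dB → 20/3.2 = 6.25 dB → -7.75 dBV; +5 dB make-up → -2.75 dBV.
Stage 3: overshoot 6.25 dB → 6.25/10 = 0.625 dB → -8.375 dBV.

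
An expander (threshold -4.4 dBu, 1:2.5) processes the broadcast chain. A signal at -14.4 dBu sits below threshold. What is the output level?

-29.4 dBu

The input is 10 dB below the -4.4 dBu threshold.
A 1:2.5 expander multiplies undershoot by 2.5: 10 × 2.5 = 25 dB below threshold.
Output = -4.4 − 25 = -29.4 dBu.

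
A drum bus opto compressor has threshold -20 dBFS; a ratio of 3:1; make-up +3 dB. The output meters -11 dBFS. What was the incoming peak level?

Before make-up, the level was -11 − 3 = -14 dBFS.
Post-compression overshoot = -14 − (-20) = 6 dB.
Input overshoot = R × output overshoot = 18 dB → input = -20 + 18 = -2 dBFS.

-2 dBFS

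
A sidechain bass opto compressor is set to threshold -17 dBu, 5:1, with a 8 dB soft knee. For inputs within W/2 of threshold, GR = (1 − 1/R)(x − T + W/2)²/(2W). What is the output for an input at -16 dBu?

-17.25 dBu

x − T + W/2 = -16 − (-17) + 4 = 5.
GR = (1 − 1/5) × 5² / 16 = 0.8 × 25 / 16 = 1.25 dB.
Output = -16 − 1.25 = -17.25 dBu.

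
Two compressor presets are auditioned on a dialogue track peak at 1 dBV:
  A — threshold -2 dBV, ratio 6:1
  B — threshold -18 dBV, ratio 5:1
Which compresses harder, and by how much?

A: GR = 3 − 3/6 = 2.5 dB.
B: GR = 19 − 19/5 = 15.2 dB.
B reduces 12.7 dB more.

B, by 12.7 dB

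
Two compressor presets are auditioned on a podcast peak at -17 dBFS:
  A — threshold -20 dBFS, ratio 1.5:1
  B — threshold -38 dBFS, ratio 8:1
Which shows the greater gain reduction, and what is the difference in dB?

A: GR = 3 − 3/1.5 = 1 dB.
B: GR = 21 − 21/8 = 18.375 dB.
B reduces 17.375 dB more.

B, by 17.375 dB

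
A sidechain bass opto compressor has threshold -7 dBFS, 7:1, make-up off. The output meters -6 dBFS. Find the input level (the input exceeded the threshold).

That's 1 dB above the -7 dBFS threshold.
Undo the ratio: input overshoot = 1 × 7 = 7 dB, giving input = 0 dBFS.

0 dBFS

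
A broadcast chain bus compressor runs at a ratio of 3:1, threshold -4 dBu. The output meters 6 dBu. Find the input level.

26 dBu

The compressed level sits 6 − (-4) = 10 dB over threshold.
Before 3:1 compression the overshoot was 10 × 3 = 30 dB, so input = -4 + 30 = 26 dBu.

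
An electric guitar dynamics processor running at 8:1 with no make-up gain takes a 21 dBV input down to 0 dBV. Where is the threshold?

Gain reduction = 21 − 0 = 21 dB; output overshoot = GR / (R − 1) = 21 / 7 = 3 dB.
Threshold = output − output overshoot = 0 − 3 = -3 dBV.

-3 dBV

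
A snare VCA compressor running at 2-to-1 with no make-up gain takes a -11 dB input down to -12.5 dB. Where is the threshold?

-14 dB

Let T be the threshold. Output overshoot = (input overshoot)/R, so -12.5 − T = (-11 − T)/2.
2·(-12.5 − T) = -11 − T → 1·T = -25 − (-11) = -14.
T = -14/1 = -14 dB.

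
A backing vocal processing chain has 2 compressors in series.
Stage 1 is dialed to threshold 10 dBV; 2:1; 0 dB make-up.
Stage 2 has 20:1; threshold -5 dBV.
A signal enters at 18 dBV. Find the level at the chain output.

-4.05 dBV

Stage 1: overshoot 8 dB → 8/2 = 4 dB → 14 dBV.
Stage 2: 14 dBV is 19 dB over -5 dBV; at 20:1 that becomes 0.95 dB over, giving -4.05 dBV.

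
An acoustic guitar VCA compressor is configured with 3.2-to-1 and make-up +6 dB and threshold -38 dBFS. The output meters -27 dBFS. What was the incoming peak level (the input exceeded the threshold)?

-22 dBFS

Remove make-up: -27 − 6 = -33 dBFS.
Post-compression overshoot = -33 − (-38) = 5 dB.
Input overshoot = R × output overshoot = 16 dB → input = -38 + 16 = -22 dBFS.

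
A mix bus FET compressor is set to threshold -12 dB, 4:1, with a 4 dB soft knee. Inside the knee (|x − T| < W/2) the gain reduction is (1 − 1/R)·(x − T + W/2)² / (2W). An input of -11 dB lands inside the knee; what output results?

x − T + W/2 = -11 − (-12) + 2 = 3.
GR = (1 − 1/4) × 3² / 8 = 0.75 × 9 / 8 = 0.84375 dB.
Output = -11 − 0.84375 = -11.84375 dB.

-11.84375 dB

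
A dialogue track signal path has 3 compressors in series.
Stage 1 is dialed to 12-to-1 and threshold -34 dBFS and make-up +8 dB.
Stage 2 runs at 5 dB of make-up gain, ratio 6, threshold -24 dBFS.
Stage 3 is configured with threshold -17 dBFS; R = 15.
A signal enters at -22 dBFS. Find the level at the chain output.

Stage 1: 12 dB above -34 dBFS, reduced 12:1 to 1 dB above → -33 dBFS; +8 dB make-up → -25 dBFS.
Stage 2: -25 dBFS is at or below the -24 dBFS threshold — no compression; make-up brings it to -20 dBFS.
Stage 3: -20 dBFS ≤ -17 dBFS, so stage 3 doesn't engage; output -20 dBFS.

-20 dBFS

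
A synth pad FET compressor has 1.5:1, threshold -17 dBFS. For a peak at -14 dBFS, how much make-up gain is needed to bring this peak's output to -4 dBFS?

The peak compresses to -17 + 3/1.5 = -15 dBFS.
To reach -4 dBFS requires -4 − (-15) = 11 dB of make-up.

11 dB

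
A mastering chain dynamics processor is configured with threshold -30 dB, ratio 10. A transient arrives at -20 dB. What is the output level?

-29 dB

The input is 10 dB above the -30 dB threshold.
The 10 dB excess becomes 1 dB after 10:1 reduction.
Output = -30 + 1 = -29 dB.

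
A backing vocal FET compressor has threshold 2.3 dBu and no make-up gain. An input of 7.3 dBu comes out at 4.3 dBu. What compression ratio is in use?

Input overshoot = 7.3 − 2.3 = 5 dB; output overshoot = 4.3 − 2.3 = 2 dB.
Ratio = 5 / 2 = 2.5.

2.5:1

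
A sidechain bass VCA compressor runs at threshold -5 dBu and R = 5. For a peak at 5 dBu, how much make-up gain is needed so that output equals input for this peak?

Overshoot 10 dB → 10/5 = 2 dB after compression, so the compressed level is -5 + 2 = -3 dBu.
Make-up = target − compressed = 5 − (-3) = 8 dB.

8 dB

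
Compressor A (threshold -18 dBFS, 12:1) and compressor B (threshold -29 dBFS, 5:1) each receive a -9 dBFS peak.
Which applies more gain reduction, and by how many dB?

A: 9 dB over, compressed to 0.75 dB over, so 8.25 dB of GR.
B: 20 dB over, compressed to 4 dB over, so 16 dB of GR.
B applies 7.75 dB more gain reduction.

B, by 7.75 dB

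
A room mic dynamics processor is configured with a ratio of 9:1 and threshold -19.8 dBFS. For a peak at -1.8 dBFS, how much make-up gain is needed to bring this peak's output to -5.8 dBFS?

Overshoot 18 dB → 18/9 = 2 dB after compression, so the compressed level is -19.8 + 2 = -17.8 dBFS.
Make-up = target − compressed = -5.8 − (-17.8) = 12 dB.

12 dB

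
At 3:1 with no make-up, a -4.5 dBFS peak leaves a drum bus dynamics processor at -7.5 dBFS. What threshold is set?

-9 dBFS

Let T be the threshold. Output overshoot = (input overshoot)/R, so -7.5 − T = (-4.5 − T)/3.
3·(-7.5 − T) = -4.5 − T → 2·T = -22.5 − (-4.5) = -18.
T = -18/2 = -9 dBFS.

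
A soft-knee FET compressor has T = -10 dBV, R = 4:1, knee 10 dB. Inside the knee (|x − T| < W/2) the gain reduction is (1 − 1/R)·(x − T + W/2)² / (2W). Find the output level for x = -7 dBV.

x − T + W/2 = -7 − (-10) + 5 = 8.
GR = (1 − 1/4) × 8² / 20 = 0.75 × 64 / 20 = 2.4 dB.
Output = -7 − 2.4 = -9.4 dBV.

-9.4 dBV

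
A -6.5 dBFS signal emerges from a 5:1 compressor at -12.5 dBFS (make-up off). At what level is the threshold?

-14 dBFS

Let T be the threshold. Output overshoot = (input overshoot)/R, so -12.5 − T = (-6.5 − T)/5.
5·(-12.5 − T) = -6.5 − T → 4·T = -62.5 − (-6.5) = -56.
T = -56/4 = -14 dBFS.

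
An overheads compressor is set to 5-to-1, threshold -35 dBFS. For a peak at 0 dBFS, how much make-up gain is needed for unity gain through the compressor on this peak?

The peak compresses to -35 + 35/5 = -28 dBFS.
To reach 0 dBFS requires 0 − (-28) = 28 dB of make-up.

28 dB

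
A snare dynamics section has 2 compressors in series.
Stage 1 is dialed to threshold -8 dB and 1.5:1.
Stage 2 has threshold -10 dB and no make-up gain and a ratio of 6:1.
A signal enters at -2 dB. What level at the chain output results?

-9 dB

Stage 1: overshoot 6 dB → 6/1.5 = 4 dB → -4 dB.
Stage 2: 6 dB above -10 dB, reduced 6:1 to 1 dB above → -9 dB.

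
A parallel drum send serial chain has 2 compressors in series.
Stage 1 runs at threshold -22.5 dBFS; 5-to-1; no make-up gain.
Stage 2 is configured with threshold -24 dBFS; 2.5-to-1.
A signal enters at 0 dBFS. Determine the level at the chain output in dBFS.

-21.6 dBFS

Stage 1: 22.5 dB above -22.5 dBFS, reduced 5:1 to 4.5 dB above → -18 dBFS.
Stage 2: -18 dBFS is 6 dB over -24 dBFS; at 2.5:1 that becomes 2.4 dB over, giving -21.6 dBFS.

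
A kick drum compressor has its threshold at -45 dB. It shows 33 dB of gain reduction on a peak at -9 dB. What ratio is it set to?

Input overshoot = -9 − (-45) = 36 dB.
Output overshoot = 36 − 33 = 3 dB.
Ratio = input overshoot / output overshoot = 36 / 3 = 12.

12:1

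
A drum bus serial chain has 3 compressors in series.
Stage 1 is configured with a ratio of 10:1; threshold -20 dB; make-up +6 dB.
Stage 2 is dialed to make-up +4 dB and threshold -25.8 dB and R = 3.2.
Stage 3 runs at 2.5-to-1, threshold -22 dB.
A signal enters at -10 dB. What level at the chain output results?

-20.32 dB

Stage 1: -10 dB is 10 dB over -20 dB; at 10:1 that becomes 1 dB over, giving -19 dB; +6 dB make-up → -13 dB.
Stage 2: 12.8 dB above -25.8 dB, reduced 3.2:1 to 4 dB above → -21.8 dB; +4 dB make-up → -17.8 dB.
Stage 3: -17.8 dB is 4.2 dB over -22 dB; at 2.5:1 that becomes 1.68 dB over, giving -20.32 dB.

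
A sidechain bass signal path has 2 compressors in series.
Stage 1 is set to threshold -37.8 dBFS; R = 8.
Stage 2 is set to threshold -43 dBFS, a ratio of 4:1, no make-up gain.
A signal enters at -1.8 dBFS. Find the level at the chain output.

Stage 1: -1.8 dBFS is 36 dB over -37.8 dBFS; at 8:1 that becomes 4.5 dB over, giving -33.3 dBFS.
Stage 2: overshoot 9.7 dB → 9.7/4 = 2.425 dB → -40.575 dBFS.

-40.575 dBFS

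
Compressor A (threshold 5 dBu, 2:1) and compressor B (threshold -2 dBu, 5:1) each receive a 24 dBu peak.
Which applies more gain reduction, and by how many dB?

A: 19 dB over, compressed to 9.5 dB over, so 9.5 dB of GR.
B: 26 dB over, compressed to 5.2 dB over, so 20.8 dB of GR.
Difference: 11.3 dB in favour of B.

B, by 11.3 dB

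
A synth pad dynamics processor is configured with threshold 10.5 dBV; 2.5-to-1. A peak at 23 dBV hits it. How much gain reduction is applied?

7.5 dB

23 dBV exceeds the threshold by 12.5 dB.
After 2.5:1 compression the overshoot becomes 12.5/2.5 = 5 dB.
GR = overshoot in − overshoot out = 12.5 − 5 = 7.5 dB.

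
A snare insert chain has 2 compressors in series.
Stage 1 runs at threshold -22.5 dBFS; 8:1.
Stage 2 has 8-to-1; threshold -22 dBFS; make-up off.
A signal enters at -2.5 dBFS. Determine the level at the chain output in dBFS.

-21.75 dBFS

Stage 1: 20 dB above -22.5 dBFS, reduced 8:1 to 2.5 dB above → -20 dBFS.
Stage 2: overshoot 2 dB → 2/8 = 0.25 dB → -21.75 dBFS.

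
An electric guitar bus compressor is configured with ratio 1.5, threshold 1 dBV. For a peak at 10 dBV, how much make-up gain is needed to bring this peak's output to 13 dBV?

6 dB

Overshoot 9 dB → 9/1.5 = 6 dB after compression, so the compressed level is 1 + 6 = 7 dBV.
Make-up = target − compressed = 13 − 7 = 6 dB.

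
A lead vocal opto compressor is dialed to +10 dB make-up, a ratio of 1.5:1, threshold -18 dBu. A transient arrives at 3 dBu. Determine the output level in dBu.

Overshoot: 3 − (-18) = 21 dB.
1.5:1 compression reduces that to 21/1.5 = 14 dB over.
Output = -18 + 14 = -4 dBu; make-up adds 10 dB, giving 6 dBu.

6 dBu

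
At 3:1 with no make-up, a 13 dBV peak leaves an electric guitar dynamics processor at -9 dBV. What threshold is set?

Let T be the threshold. Output overshoot = (input overshoot)/R, so -9 − T = (13 − T)/3.
3·(-9 − T) = 13 − T → 2·T = -27 − 13 = -40.
T = -40/2 = -20 dBV.

-20 dBV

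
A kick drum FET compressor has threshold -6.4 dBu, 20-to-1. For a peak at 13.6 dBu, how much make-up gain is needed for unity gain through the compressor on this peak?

The peak compresses to -6.4 + 20/20 = -5.4 dBu.
To reach 13.6 dBu requires 13.6 − (-5.4) = 19 dB of make-up.

19 dB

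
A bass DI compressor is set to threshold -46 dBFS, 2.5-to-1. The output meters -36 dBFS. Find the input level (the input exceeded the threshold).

-21 dBFS

The compressed level sits -36 − (-46) = 10 dB over threshold.
Before 2.5:1 compression the overshoot was 10 × 2.5 = 25 dB, so input = -46 + 25 = -21 dBFS.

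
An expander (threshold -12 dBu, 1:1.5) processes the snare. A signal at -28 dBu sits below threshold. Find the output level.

-36 dBu

The input is 16 dB below the -12 dBu threshold.
A 1:1.5 expander multiplies undershoot by 1.5: 16 × 1.5 = 24 dB below threshold.
Output = -12 − 24 = -36 dBu.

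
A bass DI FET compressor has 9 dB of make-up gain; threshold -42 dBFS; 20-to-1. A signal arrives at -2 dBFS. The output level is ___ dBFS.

-31 dBFS

-2 dBFS sits 40 dB over threshold.
The 40 dB excess becomes 2 dB after 20:1 reduction.
Output = -42 + 2 = -40 dBFS; make-up adds 9 dB, giving -31 dBFS.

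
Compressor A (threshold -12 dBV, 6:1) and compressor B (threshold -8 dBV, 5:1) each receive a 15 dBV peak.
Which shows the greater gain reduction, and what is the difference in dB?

A, by 4.1 dB

A: GR = 27 − 27/6 = 22.5 dB.
B: GR = 23 − 23/5 = 18.4 dB.
Difference: 4.1 dB in favour of A.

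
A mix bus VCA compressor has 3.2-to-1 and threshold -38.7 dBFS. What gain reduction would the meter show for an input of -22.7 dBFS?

The signal is 16 dB above threshold.
At 3.2:1, output sits 16/3.2 = 5 dB above threshold.
GR = overshoot in − overshoot out = 16 − 5 = 11 dB.

11 dB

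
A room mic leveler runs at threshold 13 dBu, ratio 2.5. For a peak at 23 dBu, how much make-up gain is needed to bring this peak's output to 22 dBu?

Overshoot 10 dB → 10/2.5 = 4 dB after compression, so the compressed level is 13 + 4 = 17 dBu.
Make-up = target − compressed = 22 − 17 = 5 dB.

5 dB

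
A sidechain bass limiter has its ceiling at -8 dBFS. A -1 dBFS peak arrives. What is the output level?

The limiter clamps the peak to its -8 dBFS ceiling.

-8 dBFS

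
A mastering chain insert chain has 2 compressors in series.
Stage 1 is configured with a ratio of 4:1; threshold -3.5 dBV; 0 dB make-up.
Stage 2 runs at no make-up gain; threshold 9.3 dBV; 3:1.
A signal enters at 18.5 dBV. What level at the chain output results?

Stage 1: 18.5 dBV is 22 dB over -3.5 dBV; at 4:1 that becomes 5.5 dB over, giving 2 dBV.
Stage 2: 2 dBV ≤ 9.3 dBV, so stage 2 doesn't engage; output 2 dBV.

2 dBV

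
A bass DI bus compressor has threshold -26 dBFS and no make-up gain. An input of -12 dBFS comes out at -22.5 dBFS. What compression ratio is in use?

Input overshoot = -12 − (-26) = 14 dB; output overshoot = -22.5 − (-26) = 3.5 dB.
Ratio = 14 / 3.5 = 4.

4:1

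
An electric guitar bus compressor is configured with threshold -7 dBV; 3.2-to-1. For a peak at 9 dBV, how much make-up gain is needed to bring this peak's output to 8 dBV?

Without make-up, output = threshold + overshoot/3.2 = -7 + 5 = -2 dBV.
Gap to target: 10 dB.

10 dB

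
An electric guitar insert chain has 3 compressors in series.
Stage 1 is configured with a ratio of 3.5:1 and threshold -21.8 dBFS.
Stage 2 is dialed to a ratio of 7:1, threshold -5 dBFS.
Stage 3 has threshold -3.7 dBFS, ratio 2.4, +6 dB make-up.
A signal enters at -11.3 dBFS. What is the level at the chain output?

-12.8 dBFS

Stage 1: 10.5 dB above -21.8 dBFS, reduced 3.5:1 to 3 dB above → -18.8 dBFS.
Stage 2: below threshold (-18.8 ≤ -5); passes unchanged; output -18.8 dBFS.
Stage 3: -18.8 dBFS is at or below the -3.7 dBFS threshold — no compression; make-up brings it to -12.8 dBFS.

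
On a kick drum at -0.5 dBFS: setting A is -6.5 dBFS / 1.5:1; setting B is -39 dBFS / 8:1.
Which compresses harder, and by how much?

B, by 31.6875 dB

A: overshoot 6 dB → output overshoot 4 dB → GR 2 dB.
B: overshoot 38.5 dB → output overshoot 4.8125 dB → GR 33.6875 dB.
B applies 31.6875 dB more gain reduction.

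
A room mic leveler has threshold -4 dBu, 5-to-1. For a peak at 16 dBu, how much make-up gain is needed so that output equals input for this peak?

Without make-up, output = threshold + overshoot/5 = -4 + 4 = 0 dBu.
Gap to target: 16 dB.

16 dB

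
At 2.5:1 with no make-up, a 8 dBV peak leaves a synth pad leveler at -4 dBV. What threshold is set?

Let T be the threshold. Output overshoot = (input overshoot)/R, so -4 − T = (8 − T)/2.5.
2.5·(-4 − T) = 8 − T → 1.5·T = -10 − 8 = -18.
T = -18/1.5 = -12 dBV.

-12 dBV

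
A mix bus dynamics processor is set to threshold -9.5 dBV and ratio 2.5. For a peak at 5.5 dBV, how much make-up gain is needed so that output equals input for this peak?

9 dB

The peak compresses to -9.5 + 15/2.5 = -3.5 dBV.
To reach 5.5 dBV requires 5.5 − (-3.5) = 9 dB of make-up.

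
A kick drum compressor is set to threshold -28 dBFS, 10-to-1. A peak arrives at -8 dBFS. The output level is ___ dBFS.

The input is 20 dB above the -28 dBFS threshold.
10:1 compression reduces that to 20/10 = 2 dB over.
So the level is -28 + 2 = -26 dBFS.

-26 dBFS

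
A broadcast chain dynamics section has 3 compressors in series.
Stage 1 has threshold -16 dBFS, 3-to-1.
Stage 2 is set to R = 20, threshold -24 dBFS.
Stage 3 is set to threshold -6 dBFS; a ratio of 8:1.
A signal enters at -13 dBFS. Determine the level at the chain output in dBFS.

Stage 1: 3 dB above -16 dBFS, reduced 3:1 to 1 dB above → -15 dBFS.
Stage 2: overshoot 9 dB → 9/20 = 0.45 dB → -23.55 dBFS.
Stage 3: below threshold (-23.55 ≤ -6); passes unchanged; output -23.55 dBFS.

-23.55 dBFS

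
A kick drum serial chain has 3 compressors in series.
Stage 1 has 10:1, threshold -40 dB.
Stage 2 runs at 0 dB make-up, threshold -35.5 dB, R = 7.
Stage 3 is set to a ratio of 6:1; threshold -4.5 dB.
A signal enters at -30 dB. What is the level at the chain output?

Stage 1: -30 dB is 10 dB over -40 dB; at 10:1 that becomes 1 dB over, giving -39 dB.
Stage 2: -39 dB ≤ -35.5 dB, so stage 2 doesn't engage; output -39 dB.
Stage 3: -39 dB ≤ -4.5 dB, so stage 3 doesn't engage; output -39 dB.

-39 dB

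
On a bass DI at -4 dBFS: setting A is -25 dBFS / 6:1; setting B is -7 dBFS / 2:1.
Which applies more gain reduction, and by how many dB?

A, by 16 dB

A: 21 dB over, compressed to 3.5 dB over, so 17.5 dB of GR.
B: 3 dB over, compressed to 1.5 dB over, so 1.5 dB of GR.
A applies 16 dB more gain reduction.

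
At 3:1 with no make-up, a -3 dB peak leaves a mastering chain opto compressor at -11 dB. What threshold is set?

-15 dB

Input is 12 dB above T (since output overshoot × R = input overshoot: (-11 − T)·3 = -3 − T gives T = -15 dB).
Check: -15 + (-3 − (-15))/3 = -15 + 4 = -11 dB. ✓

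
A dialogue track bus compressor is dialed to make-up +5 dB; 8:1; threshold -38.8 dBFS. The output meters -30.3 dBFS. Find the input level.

-10.8 dBFS

Stripping the +5 dB make-up gives -35.3 dBFS at the gain stage.
The compressed level sits -35.3 − (-38.8) = 3.5 dB over threshold.
Before 8:1 compression the overshoot was 3.5 × 8 = 28 dB, so input = -38.8 + 28 = -10.8 dBFS.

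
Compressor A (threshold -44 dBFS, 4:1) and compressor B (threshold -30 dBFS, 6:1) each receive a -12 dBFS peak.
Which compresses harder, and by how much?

A, by 9 dB

A: 32 dB over, compressed to 8 dB over, so 24 dB of GR.
B: 18 dB over, compressed to 3 dB over, so 15 dB of GR.
A applies 9 dB more gain reduction.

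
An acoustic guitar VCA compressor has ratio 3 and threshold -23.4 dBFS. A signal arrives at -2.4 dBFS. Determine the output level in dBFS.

-16.4 dBFS

The input is 21 dB above the -23.4 dBFS threshold.
At 3:1 the overshoot is divided by 3, leaving 7 dB above threshold.
So the level is -23.4 + 7 = -16.4 dBFS.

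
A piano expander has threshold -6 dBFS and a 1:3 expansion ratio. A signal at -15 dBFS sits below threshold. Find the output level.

The input is 9 dB below the -6 dBFS threshold.
A 1:3 expander multiplies undershoot by 3: 9 × 3 = 27 dB below threshold.
Output = -6 − 27 = -33 dBFS.

-33 dBFS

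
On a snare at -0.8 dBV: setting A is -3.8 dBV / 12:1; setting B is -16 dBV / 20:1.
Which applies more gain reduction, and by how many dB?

B, by 11.69 dB

A: 3 dB over, compressed to 0.25 dB over, so 2.75 dB of GR.
B: 15.2 dB over, compressed to 0.76 dB over, so 14.44 dB of GR.
Difference: 11.69 dB in favour of B.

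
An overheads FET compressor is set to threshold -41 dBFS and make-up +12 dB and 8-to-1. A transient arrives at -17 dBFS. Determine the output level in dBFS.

Overshoot: -17 − (-41) = 24 dB.
8:1 compression reduces that to 24/8 = 3 dB over.
Output = -41 + 3 = -38 dBFS; make-up adds 12 dB, giving -26 dBFS.

-26 dBFS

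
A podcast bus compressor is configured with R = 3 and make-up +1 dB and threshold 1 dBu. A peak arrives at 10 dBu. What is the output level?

10 dBu sits 9 dB over threshold.
The 9 dB excess becomes 3 dB after 3:1 reduction.
So the level is 1 + 3 = 4 dBu; make-up adds 1 dB, giving 5 dBu.

5 dBu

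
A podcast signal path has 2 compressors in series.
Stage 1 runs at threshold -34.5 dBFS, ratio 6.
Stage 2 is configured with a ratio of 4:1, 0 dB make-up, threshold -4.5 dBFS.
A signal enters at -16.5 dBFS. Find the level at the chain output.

Stage 1: overshoot 18 dB → 18/6 = 3 dB → -31.5 dBFS.
Stage 2: -31.5 dBFS ≤ -4.5 dBFS, so stage 2 doesn't engage; output -31.5 dBFS.

-31.5 dBFS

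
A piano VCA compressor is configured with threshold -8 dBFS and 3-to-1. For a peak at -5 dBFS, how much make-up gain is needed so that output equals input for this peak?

2 dB

Without make-up, output = threshold + overshoot/3 = -8 + 1 = -7 dBFS.
Gap to target: 2 dB.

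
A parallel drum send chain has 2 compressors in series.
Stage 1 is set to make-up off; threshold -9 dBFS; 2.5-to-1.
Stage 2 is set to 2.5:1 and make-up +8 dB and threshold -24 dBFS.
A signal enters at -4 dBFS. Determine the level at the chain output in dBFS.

Stage 1: 5 dB above -9 dBFS, reduced 2.5:1 to 2 dB above → -7 dBFS.
Stage 2: overshoot 17 dB → 17/2.5 = 6.8 dB → -17.2 dBFS; +8 dB make-up → -9.2 dBFS.

-9.2 dBFS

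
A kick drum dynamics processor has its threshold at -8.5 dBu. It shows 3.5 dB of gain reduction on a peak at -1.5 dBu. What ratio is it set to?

Input overshoot = -1.5 − (-8.5) = 7 dB.
Output overshoot = 7 − 3.5 = 3.5 dB.
Ratio = input overshoot / output overshoot = 7 / 3.5 = 2.

2:1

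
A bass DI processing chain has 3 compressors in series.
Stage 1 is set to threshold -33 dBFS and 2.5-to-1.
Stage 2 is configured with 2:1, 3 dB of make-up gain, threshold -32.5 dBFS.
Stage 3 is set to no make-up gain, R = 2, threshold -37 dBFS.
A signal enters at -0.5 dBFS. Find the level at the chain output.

-30.125 dBFS

Stage 1: overshoot 32.5 dB → 32.5/2.5 = 13 dB → -20 dBFS.
Stage 2: overshoot 12.5 dB → 12.5/2 = 6.25 dB → -26.25 dBFS; +3 dB make-up → -23.25 dBFS.
Stage 3: -23.25 dBFS is 13.75 dB over -37 dBFS; at 2:1 that becomes 6.875 dB over, giving -30.125 dBFS.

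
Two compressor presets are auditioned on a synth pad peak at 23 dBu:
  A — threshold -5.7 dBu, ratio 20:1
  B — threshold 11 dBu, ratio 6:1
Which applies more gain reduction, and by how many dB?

A: GR = 28.7 − 28.7/20 = 27.265 dB.
B: GR = 12 − 12/6 = 10 dB.
A reduces 17.265 dB more.

A, by 17.265 dB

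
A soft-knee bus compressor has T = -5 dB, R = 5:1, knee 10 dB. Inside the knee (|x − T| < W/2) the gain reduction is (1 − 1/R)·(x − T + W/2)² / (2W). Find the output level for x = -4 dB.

x − T + W/2 = -4 − (-5) + 5 = 6.
GR = (1 − 1/5) × 6² / 20 = 0.8 × 36 / 20 = 1.44 dB.
Output = -4 − 1.44 = -5.44 dB.

-5.44 dB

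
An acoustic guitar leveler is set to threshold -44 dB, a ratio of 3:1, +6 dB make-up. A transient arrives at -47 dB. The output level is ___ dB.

-41 dB

-47 dB is 3 dB below the -44 dB threshold, so no gain reduction is applied.
Make-up gain adds 6 dB: -47 + 6 = -41 dB.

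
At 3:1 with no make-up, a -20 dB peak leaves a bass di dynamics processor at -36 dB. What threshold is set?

-44 dB

Input is 24 dB above T (since output overshoot × R = input overshoot: (-36 − T)·3 = -20 − T gives T = -44 dB).
Check: -44 + (-20 − (-44))/3 = -44 + 8 = -36 dB. ✓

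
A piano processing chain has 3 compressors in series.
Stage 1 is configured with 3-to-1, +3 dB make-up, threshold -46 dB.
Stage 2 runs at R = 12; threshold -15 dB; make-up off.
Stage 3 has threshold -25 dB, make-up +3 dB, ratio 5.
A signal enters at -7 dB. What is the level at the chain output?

Stage 1: overshoot 39 dB → 39/3 = 13 dB → -33 dB; +3 dB make-up → -30 dB.
Stage 2: -30 dB ≤ -15 dB, so stage 2 doesn't engage; output -30 dB.
Stage 3: -30 dB is at or below the -25 dB threshold — no compression; make-up brings it to -27 dB.

-27 dB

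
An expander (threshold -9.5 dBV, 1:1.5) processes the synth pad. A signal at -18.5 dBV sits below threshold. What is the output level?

-23 dBV

The input is 9 dB below the -9.5 dBV threshold.
A 1:1.5 expander multiplies undershoot by 1.5: 9 × 1.5 = 13.5 dB below threshold.
Output = -9.5 − 13.5 = -23 dBV.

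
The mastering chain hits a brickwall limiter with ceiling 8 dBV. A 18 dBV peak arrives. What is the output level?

At ∞:1, everything above 8 dBV is held at the ceiling.

8 dBV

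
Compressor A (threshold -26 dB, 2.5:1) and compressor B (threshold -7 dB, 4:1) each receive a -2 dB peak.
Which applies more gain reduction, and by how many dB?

A: 24 dB over, compressed to 9.6 dB over, so 14.4 dB of GR.
B: 5 dB over, compressed to 1.25 dB over, so 3.75 dB of GR.
A reduces 10.65 dB more.

A, by 10.65 dB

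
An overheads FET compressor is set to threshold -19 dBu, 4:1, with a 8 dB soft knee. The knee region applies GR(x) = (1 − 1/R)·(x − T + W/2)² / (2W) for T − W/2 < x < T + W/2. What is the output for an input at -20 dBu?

x − T + W/2 = -20 − (-19) + 4 = 3.
GR = (1 − 1/4) × 3² / 16 = 0.75 × 9 / 16 = 0.421875 dB.
Output = -20 − 0.421875 = -20.421875 dBu.

-20.421875 dBu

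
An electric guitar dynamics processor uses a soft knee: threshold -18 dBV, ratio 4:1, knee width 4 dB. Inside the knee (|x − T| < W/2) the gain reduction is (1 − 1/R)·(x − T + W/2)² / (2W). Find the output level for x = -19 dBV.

-19.09375 dBV

x − T + W/2 = -19 − (-18) + 2 = 1.
GR = (1 − 1/4) × 1² / 8 = 0.75 × 1 / 8 = 0.09375 dB.
Output = -19 − 0.09375 = -19.09375 dBV.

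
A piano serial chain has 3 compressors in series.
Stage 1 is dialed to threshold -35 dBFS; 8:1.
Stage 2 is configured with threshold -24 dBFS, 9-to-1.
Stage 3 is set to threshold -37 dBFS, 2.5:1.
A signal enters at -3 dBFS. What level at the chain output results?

Stage 1: overshoot 32 dB → 32/8 = 4 dB → -31 dBFS.
Stage 2: -31 dBFS ≤ -24 dBFS, so stage 2 doesn't engage; output -31 dBFS.
Stage 3: -31 dBFS is 6 dB over -37 dBFS; at 2.5:1 that becomes 2.4 dB over, giving -34.6 dBFS.

-34.6 dBFS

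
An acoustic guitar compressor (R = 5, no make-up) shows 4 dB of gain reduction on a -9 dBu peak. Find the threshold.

Gain reduction = -9 − (-13) = 4 dB; output overshoot = GR / (R − 1) = 4 / 4 = 1 dB.
Threshold = output − output overshoot = -13 − 1 = -14 dBu.

-14 dBu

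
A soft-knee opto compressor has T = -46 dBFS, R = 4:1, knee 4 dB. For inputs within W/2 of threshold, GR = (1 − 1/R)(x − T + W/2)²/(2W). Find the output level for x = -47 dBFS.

-47.09375 dBFS

x − T + W/2 = -47 − (-46) + 2 = 1.
GR = (1 − 1/4) × 1² / 8 = 0.75 × 1 / 8 = 0.09375 dB.
Output = -47 − 0.09375 = -47.09375 dBFS.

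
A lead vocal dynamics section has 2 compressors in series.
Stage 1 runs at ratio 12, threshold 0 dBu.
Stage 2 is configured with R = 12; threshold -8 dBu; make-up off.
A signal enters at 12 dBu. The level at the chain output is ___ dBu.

Stage 1: overshoot 12 dB → 12/12 = 1 dB → 1 dBu.
Stage 2: overshoot 9 dB → 9/12 = 0.75 dB → -7.25 dBu.

-7.25 dBu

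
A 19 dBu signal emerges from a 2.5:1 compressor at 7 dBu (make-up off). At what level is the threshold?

-1 dBu

Let T be the threshold. Output overshoot = (input overshoot)/R, so 7 − T = (19 − T)/2.5.
2.5·(7 − T) = 19 − T → 1.5·T = 17.5 − 19 = -1.5.
T = -1.5/1.5 = -1 dBu.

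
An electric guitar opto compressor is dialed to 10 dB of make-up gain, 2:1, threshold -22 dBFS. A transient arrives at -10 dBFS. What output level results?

-10 dBFS sits 12 dB over threshold.
2:1 compression reduces that to 12/2 = 6 dB over.
So the level is -22 + 6 = -16 dBFS; make-up adds 10 dB, giving -6 dBFS.

-6 dBFS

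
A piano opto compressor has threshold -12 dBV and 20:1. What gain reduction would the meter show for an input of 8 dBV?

19 dB

The signal is 20 dB above threshold.
A 20:1 ratio leaves 1 dB of that excess.
GR = overshoot in − overshoot out = 20 − 1 = 19 dB.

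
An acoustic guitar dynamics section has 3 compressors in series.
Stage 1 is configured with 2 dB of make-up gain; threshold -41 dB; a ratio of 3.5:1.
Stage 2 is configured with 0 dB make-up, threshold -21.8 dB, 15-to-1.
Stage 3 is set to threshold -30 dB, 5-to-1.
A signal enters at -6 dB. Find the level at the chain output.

-29.8 dB

Stage 1: overshoot 35 dB → 35/3.5 = 10 dB → -31 dB; +2 dB make-up → -29 dB.
Stage 2: -29 dB ≤ -21.8 dB, so stage 2 doesn't engage; output -29 dB.
Stage 3: 1 dB above -30 dB, reduced 5:1 to 0.2 dB above → -29.8 dB.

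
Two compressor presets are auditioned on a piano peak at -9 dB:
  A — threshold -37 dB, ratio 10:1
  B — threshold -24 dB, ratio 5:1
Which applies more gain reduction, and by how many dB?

A, by 13.2 dB

A: 28 dB over, compressed to 2.8 dB over, so 25.2 dB of GR.
B: 15 dB over, compressed to 3 dB over, so 12 dB of GR.
Difference: 13.2 dB in favour of A.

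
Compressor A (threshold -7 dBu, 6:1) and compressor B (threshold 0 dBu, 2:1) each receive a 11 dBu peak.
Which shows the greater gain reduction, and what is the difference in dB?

A, by 9.5 dB

A: overshoot 18 dB → output overshoot 3 dB → GR 15 dB.
B: overshoot 11 dB → output overshoot 5.5 dB → GR 5.5 dB.
Difference: 9.5 dB in favour of A.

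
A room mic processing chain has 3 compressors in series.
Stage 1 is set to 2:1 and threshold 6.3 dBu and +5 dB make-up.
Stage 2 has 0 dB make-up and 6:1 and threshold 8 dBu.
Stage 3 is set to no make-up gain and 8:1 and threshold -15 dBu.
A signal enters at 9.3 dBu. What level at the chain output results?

Stage 1: overshoot 3 dB → 3/2 = 1.5 dB → 7.8 dBu; +5 dB make-up → 12.8 dBu.
Stage 2: 12.8 dBu is 4.8 dB over 8 dBu; at 6:1 that becomes 0.8 dB over, giving 8.8 dBu.
Stage 3: overshoot 23.8 dB → 23.8/8 = 2.975 dB → -12.025 dBu.

-12.025 dBu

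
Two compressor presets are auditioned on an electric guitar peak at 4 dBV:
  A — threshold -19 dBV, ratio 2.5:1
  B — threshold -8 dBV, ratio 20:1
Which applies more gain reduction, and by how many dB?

A, by 2.4 dB

A: overshoot 23 dB → output overshoot 9.2 dB → GR 13.8 dB.
B: overshoot 12 dB → output overshoot 0.6 dB → GR 11.4 dB.
Difference: 2.4 dB in favour of A.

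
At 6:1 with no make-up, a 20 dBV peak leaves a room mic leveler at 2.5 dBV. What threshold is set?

-1 dBV

Let T be the threshold. Output overshoot = (input overshoot)/R, so 2.5 − T = (20 − T)/6.
6·(2.5 − T) = 20 − T → 5·T = 15 − 20 = -5.
T = -5/5 = -1 dBV.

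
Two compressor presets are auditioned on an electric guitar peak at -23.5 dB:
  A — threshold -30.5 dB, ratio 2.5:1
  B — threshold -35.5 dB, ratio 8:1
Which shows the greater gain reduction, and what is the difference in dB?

B, by 6.3 dB

A: GR = 7 − 7/2.5 = 4.2 dB.
B: GR = 12 − 12/8 = 10.5 dB.
B reduces 6.3 dB more.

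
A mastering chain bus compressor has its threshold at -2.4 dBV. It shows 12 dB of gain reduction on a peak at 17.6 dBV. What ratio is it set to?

2.5:1

Input overshoot = 17.6 − (-2.4) = 20 dB.
Output overshoot = 20 − 12 = 8 dB.
Ratio = input overshoot / output overshoot = 20 / 8 = 2.5.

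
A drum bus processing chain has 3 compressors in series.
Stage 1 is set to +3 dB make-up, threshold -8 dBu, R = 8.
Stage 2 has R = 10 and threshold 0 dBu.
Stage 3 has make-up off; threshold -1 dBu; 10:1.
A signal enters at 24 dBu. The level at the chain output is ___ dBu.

Stage 1: overshoot 32 dB → 32/8 = 4 dB → -4 dBu; +3 dB make-up → -1 dBu.
Stage 2: below threshold (-1 ≤ 0); passes unchanged; output -1 dBu.
Stage 3: -1 dBu ≤ -1 dBu, so stage 3 doesn't engage; output -1 dBu.

-1 dBu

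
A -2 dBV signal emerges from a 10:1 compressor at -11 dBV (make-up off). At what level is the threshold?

-12 dBV

Input is 10 dB above T (since output overshoot × R = input overshoot: (-11 − T)·10 = -2 − T gives T = -12 dBV).
Check: -12 + (-2 − (-12))/10 = -12 + 1 = -11 dBV. ✓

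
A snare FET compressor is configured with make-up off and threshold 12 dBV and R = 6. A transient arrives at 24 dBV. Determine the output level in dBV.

14 dBV

24 dBV sits 12 dB over threshold.
6:1 compression reduces that to 12/6 = 2 dB over.
So the level is 12 + 2 = 14 dBV.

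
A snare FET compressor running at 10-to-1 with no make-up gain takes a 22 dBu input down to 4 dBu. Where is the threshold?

2 dBu

Let T be the threshold. Output overshoot = (input overshoot)/R, so 4 − T = (22 − T)/10.
10·(4 − T) = 22 − T → 9·T = 40 − 22 = 18.
T = 18/9 = 2 dBu.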